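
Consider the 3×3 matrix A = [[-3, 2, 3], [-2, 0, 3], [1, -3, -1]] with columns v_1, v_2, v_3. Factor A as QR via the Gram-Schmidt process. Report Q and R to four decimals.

Q = [[-0.8018, 0.0266, -0.5970], [-0.5345, -0.4787, 0.6965], [0.2673, -0.8776, -0.3980]], R = [[3.7417, -2.4054, -4.2762], [0.0000, 2.6859, -0.4787], [0.0000, 0.0000, 0.6965]]

v_1 = (-3, -2, 1); ‖v_1‖ = 3.7417, so q_1 = (-0.8018, -0.5345, 0.2673).
q_1·v_2 = (-0.8018)·2 + (-0.5345)·0 + 0.2673·(-3) = -2.4054.
u_2 = v_2 + 2.4054·q_1 = (0.0714, -1.2857, -2.3571).
‖u_2‖ = 2.6859, so q_2 = (0.0266, -0.4787, -0.8776).
q_1·v_3 = (-0.8018)·3 + (-0.5345)·3 + 0.2673·(-1) = -4.2762; q_2·v_3 = 0.0266·3 + (-0.4787)·3 + (-0.8776)·(-1) = -0.4787.
u_3 = v_3 + 4.2762·q_1 + 0.4787·q_2 = (-0.4158, 0.4851, -0.2772).
‖u_3‖ = 0.6965, so q_3 = (-0.5970, 0.6965, -0.3980).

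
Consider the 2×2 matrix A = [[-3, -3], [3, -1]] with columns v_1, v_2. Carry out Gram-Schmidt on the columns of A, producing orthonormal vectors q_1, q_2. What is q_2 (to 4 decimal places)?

q_1 = v_1/‖v_1‖ = (-3, 3)/4.2426 = (-0.7071, 0.7071).
r_{12} = q_1·v_2 = 1.4142.
u_2 = v_2 − 1.4142·q_1 = (-2.0000, -2.0000).
‖u_2‖ = 2.8284, so q_2 = (-0.7071, -0.7071).

q_2 = (-0.7071, -0.7071)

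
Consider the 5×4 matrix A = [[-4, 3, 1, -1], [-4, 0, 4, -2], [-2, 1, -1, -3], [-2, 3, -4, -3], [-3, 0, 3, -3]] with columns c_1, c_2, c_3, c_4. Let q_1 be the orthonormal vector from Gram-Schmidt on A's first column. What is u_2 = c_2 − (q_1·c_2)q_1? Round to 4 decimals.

q_1 = c_1/‖c_1‖ = (-4, -4, -2, -2, -3)/7.0000 = (-0.5714, -0.5714, -0.2857, -0.2857, -0.4286).
r_{12} = q_1·c_2 = -2.8571.
u_2 = c_2 + 2.8571·q_1 = (1.3673, -1.6327, 0.1837, 2.1837, -1.2245).

u_2 = (1.3673, -1.6327, 0.1837, 2.1837, -1.2245)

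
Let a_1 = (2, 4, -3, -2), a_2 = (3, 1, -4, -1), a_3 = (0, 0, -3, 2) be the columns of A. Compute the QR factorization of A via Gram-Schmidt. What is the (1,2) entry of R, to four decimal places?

a_1 = (2, 4, -3, -2); ‖a_1‖ = 5.7446, so q_1 = (0.3482, 0.6963, -0.5222, -0.3482).
r_{12} = q_1·a_2 = 4.1779.

r_{12} = 4.1779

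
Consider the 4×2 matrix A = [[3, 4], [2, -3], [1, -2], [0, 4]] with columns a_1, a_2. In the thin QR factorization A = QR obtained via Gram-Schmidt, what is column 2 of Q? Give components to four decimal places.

q_2 = (0.4746, -0.5393, -0.3451, 0.6040)

a_1 = (3, 2, 1, 0); ‖a_1‖ = 3.7417, so q_1 = (0.8018, 0.5345, 0.2673, 0.0000).
q_1·a_2 = 0.8018·4 + 0.5345·(-3) + 0.2673·(-2) + 0.0000·4 = 1.0690.
u_2 = a_2 − 1.0690·q_1 = (3.1429, -3.5714, -2.2857, 4.0000).
‖u_2‖ = 6.6225, so q_2 = (0.4746, -0.5393, -0.3451, 0.6040).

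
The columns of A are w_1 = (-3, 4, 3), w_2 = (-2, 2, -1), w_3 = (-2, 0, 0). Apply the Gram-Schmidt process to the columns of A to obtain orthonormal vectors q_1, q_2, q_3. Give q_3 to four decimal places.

w_1 = (-3, 4, 3); ‖w_1‖ = 5.8310, so q_1 = (-0.5145, 0.6860, 0.5145).
q_1·w_2 = (-0.5145)·(-2) + 0.6860·2 + 0.5145·(-1) = 1.8865.
u_2 = w_2 − 1.8865·q_1 = (-1.0294, 0.7059, -1.9706).
‖u_2‖ = 2.3326, so q_2 = (-0.4413, 0.3026, -0.8448).
q_1·w_3 = (-0.5145)·(-2) + 0.6860·0 + 0.5145·0 = 1.0290; q_2·w_3 = (-0.4413)·(-2) + 0.3026·0 + (-0.8448)·0 = 0.8826.
u_3 = w_3 − 1.0290·q_1 − 0.8826·q_2 = (-1.0811, -0.9730, 0.2162).
‖u_3‖ = 1.4704, so q_3 = (-0.7352, -0.6617, 0.1470).

q_3 = (-0.7352, -0.6617, 0.1470)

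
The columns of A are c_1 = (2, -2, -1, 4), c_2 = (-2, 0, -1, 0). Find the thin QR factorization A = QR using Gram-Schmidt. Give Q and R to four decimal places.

c_1 = (2, -2, -1, 4); ‖c_1‖ = 5.0000, so e_1 = (0.4000, -0.4000, -0.2000, 0.8000).
e_1·c_2 = 0.4000·(-2) + (-0.4000)·0 + (-0.2000)·(-1) + 0.8000·0 = -0.6000.
u_2 = c_2 + 0.6000·e_1 = (-1.7600, -0.2400, -1.1200, 0.4800).
‖u_2‖ = 2.1541, so e_2 = (-0.8171, -0.1114, -0.5199, 0.2228).

Q = [[0.4000, -0.8171], [-0.4000, -0.1114], [-0.2000, -0.5199], [0.8000, 0.2228]], R = [[5.0000, -0.6000], [0.0000, 2.1541]]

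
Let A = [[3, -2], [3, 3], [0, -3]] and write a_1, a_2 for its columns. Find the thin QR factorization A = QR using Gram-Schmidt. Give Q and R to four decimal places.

Q = [[0.7071, -0.5392], [0.7071, 0.5392], [0.0000, -0.6470]], R = [[4.2426, 0.7071], [0.0000, 4.6368]]

q_1 = a_1/‖a_1‖ = (3, 3, 0)/4.2426 = (0.7071, 0.7071, 0.0000).
r_{12} = q_1·a_2 = 0.7071.
u_2 = a_2 − 0.7071·q_1 = (-2.5000, 2.5000, -3.0000).
‖u_2‖ = 4.6368, so q_2 = (-0.5392, 0.5392, -0.6470).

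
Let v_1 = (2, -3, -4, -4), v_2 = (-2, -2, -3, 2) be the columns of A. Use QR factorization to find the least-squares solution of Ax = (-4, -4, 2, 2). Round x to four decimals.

q_1 = v_1/‖v_1‖ = (2, -3, -4, -4)/6.7082 = (0.2981, -0.4472, -0.5963, -0.5963).
r_{12} = q_1·v_2 = 0.8944.
u_2 = v_2 − 0.8944·q_1 = (-2.2667, -1.6000, -2.4667, 2.5333).
‖u_2‖ = 4.4944, so q_2 = (-0.5043, -0.3560, -0.5488, 0.5637).
Qᵀb = (-1.7889, 3.4710).
Back-substitute: x_2 = 3.4710/4.4944 = 0.7723.
x_1 = (-1.7889 − 0.8944·0.7723)/6.7082 = -0.3696.

x = (-0.3696, 0.7723)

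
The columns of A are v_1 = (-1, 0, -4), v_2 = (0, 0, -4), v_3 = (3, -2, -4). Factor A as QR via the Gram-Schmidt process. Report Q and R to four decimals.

Q = [[-0.2425, 0.9701, 0.0000], [0.0000, 0.0000, -1.0000], [-0.9701, -0.2425, 0.0000]], R = [[4.1231, 3.8806, 3.1530], [0.0000, 0.9701, 3.8806], [0.0000, 0.0000, 2.0000]]

v_1 = (-1, 0, -4); ‖v_1‖ = 4.1231, so q_1 = (-0.2425, 0.0000, -0.9701).
q_1·v_2 = (-0.2425)·0 + 0.0000·0 + (-0.9701)·(-4) = 3.8806.
u_2 = v_2 − 3.8806·q_1 = (0.9412, 0.0000, -0.2353).
‖u_2‖ = 0.9701, so q_2 = (0.9701, 0.0000, -0.2425).
q_1·v_3 = (-0.2425)·3 + 0.0000·(-2) + (-0.9701)·(-4) = 3.1530; q_2·v_3 = 0.9701·3 + 0.0000·(-2) + (-0.2425)·(-4) = 3.8806.
u_3 = v_3 − 3.1530·q_1 − 3.8806·q_2 = (0.0000, -2.0000, 0.0000).
‖u_3‖ = 2.0000, so q_3 = (0.0000, -1.0000, 0.0000).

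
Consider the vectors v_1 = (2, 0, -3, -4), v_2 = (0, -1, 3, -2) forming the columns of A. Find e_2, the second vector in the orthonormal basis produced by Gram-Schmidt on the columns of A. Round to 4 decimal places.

e_2 = (0.0185, -0.2676, 0.7751, -0.5721)

v_1 = (2, 0, -3, -4); ‖v_1‖ = 5.3852, so e_1 = (0.3714, 0.0000, -0.5571, -0.7428).
e_1·v_2 = 0.3714·0 + 0.0000·(-1) + (-0.5571)·3 + (-0.7428)·(-2) = -0.1857.
u_2 = v_2 + 0.1857·e_1 = (0.0690, -1.0000, 2.8966, -2.1379).
‖u_2‖ = 3.7370, so e_2 = (0.0185, -0.2676, 0.7751, -0.5721).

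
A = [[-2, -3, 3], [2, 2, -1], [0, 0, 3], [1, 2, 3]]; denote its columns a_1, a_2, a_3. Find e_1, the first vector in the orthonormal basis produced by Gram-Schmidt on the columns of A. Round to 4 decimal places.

a_1 = (-2, 2, 0, 1); ‖a_1‖ = 3.0000, so e_1 = (-0.6667, 0.6667, 0.0000, 0.3333).

e_1 = (-0.6667, 0.6667, 0.0000, 0.3333)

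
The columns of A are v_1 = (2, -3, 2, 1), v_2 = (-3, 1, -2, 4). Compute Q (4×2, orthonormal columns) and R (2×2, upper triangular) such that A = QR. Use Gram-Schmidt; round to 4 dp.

Q = [[0.4714, -0.3961], [-0.7071, -0.0990], [0.4714, -0.1980], [0.2357, 0.8911]], R = [[4.2426, -2.1213], [0.0000, 5.0498]]

e_1 = v_1/‖v_1‖ = (2, -3, 2, 1)/4.2426 = (0.4714, -0.7071, 0.4714, 0.2357).
r_{12} = e_1·v_2 = -2.1213.
u_2 = v_2 + 2.1213·e_1 = (-2.0000, -0.5000, -1.0000, 4.5000).
‖u_2‖ = 5.0498, so e_2 = (-0.3961, -0.0990, -0.1980, 0.8911).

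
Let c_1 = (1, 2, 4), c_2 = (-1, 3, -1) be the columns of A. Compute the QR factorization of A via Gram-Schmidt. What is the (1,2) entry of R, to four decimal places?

e_1 = c_1/‖c_1‖ = (1, 2, 4)/4.5826 = (0.2182, 0.4364, 0.8729).
r_{12} = e_1·c_2 = 0.2182.

r_{12} = 0.2182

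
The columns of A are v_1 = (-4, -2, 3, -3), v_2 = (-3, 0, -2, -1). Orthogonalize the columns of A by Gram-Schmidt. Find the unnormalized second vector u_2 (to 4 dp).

u_2 = (-2.0526, 0.4737, -2.7105, -0.2895)

e_1 = v_1/‖v_1‖ = (-4, -2, 3, -3)/6.1644 = (-0.6489, -0.3244, 0.4867, -0.4867).
r_{12} = e_1·v_2 = 1.4600.
u_2 = v_2 − 1.4600·e_1 = (-2.0526, 0.4737, -2.7105, -0.2895).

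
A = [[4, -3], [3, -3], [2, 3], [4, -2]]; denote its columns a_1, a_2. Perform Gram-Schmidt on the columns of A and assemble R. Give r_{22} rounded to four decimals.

a_1 = (4, 3, 2, 4); ‖a_1‖ = 6.7082, so q_1 = (0.5963, 0.4472, 0.2981, 0.5963).
q_1·a_2 = 0.5963·(-3) + 0.4472·(-3) + 0.2981·3 + 0.5963·(-2) = -3.4286.
u_2 = a_2 + 3.4286·q_1 = (-0.9556, -1.4667, 4.0222, 0.0444).
r_{22} = ‖u_2‖ = 4.3868.

r_{22} = 4.3868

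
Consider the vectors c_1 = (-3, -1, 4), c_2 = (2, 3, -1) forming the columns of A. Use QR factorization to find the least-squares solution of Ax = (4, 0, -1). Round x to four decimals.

q_1 = c_1/‖c_1‖ = (-3, -1, 4)/5.0990 = (-0.5883, -0.1961, 0.7845).
r_{12} = q_1·c_2 = -2.5495.
u_2 = c_2 + 2.5495·q_1 = (0.5000, 2.5000, 1.0000).
‖u_2‖ = 2.7386, so q_2 = (0.1826, 0.9129, 0.3651).
Qᵀb = (-3.1379, 0.3651).
Back-substitute: x_2 = 0.3651/2.7386 = 0.1333.
x_1 = (-3.1379 + 2.5495·0.1333)/5.0990 = -0.5487.

x = (-0.5487, 0.1333)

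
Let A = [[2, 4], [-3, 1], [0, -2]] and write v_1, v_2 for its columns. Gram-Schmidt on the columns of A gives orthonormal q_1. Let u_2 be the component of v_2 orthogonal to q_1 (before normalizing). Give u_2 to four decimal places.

v_1 = (2, -3, 0); ‖v_1‖ = 3.6056, so q_1 = (0.5547, -0.8321, 0.0000).
q_1·v_2 = 0.5547·4 + (-0.8321)·1 + 0.0000·(-2) = 1.3868.
u_2 = v_2 − 1.3868·q_1 = (3.2308, 2.1538, -2.0000).

u_2 = (3.2308, 2.1538, -2.0000)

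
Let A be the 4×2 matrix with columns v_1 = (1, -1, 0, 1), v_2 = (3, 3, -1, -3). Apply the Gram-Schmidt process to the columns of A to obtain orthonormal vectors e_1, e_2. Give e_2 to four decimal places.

v_1 = (1, -1, 0, 1); ‖v_1‖ = 1.7321, so e_1 = (0.5774, -0.5774, 0.0000, 0.5774).
e_1·v_2 = 0.5774·3 + (-0.5774)·3 + 0.0000·(-1) + 0.5774·(-3) = -1.7321.
u_2 = v_2 + 1.7321·e_1 = (4.0000, 2.0000, -1.0000, -2.0000).
‖u_2‖ = 5.0000, so e_2 = (0.8000, 0.4000, -0.2000, -0.4000).

e_2 = (0.8000, 0.4000, -0.2000, -0.4000)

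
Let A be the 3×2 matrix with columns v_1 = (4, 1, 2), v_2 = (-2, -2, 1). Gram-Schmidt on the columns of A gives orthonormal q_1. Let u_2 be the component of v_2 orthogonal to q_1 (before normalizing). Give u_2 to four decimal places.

v_1 = (4, 1, 2); ‖v_1‖ = 4.5826, so q_1 = (0.8729, 0.2182, 0.4364).
q_1·v_2 = 0.8729·(-2) + 0.2182·(-2) + 0.4364·1 = -1.7457.
u_2 = v_2 + 1.7457·q_1 = (-0.4762, -1.6190, 1.7619).

u_2 = (-0.4762, -1.6190, 1.7619)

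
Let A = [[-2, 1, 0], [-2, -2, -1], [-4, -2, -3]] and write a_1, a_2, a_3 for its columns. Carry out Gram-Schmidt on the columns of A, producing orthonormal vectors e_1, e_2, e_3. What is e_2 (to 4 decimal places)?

e_2 = (0.8339, -0.5307, -0.1516)

e_1 = a_1/‖a_1‖ = (-2, -2, -4)/4.8990 = (-0.4082, -0.4082, -0.8165).
r_{12} = e_1·a_2 = 2.0412.
u_2 = a_2 − 2.0412·e_1 = (1.8333, -1.1667, -0.3333).
‖u_2‖ = 2.1985, so e_2 = (0.8339, -0.5307, -0.1516).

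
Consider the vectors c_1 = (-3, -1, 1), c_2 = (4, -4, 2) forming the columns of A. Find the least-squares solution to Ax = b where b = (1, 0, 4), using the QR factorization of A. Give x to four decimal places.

x = (0.3000, 0.3833)

c_1 = (-3, -1, 1); ‖c_1‖ = 3.3166, so q_1 = (-0.9045, -0.3015, 0.3015).
q_1·c_2 = (-0.9045)·4 + (-0.3015)·(-4) + 0.3015·2 = -1.8091.
u_2 = c_2 + 1.8091·q_1 = (2.3636, -4.5455, 2.5455).
‖u_2‖ = 5.7208, so q_2 = (0.4132, -0.7946, 0.4449).
Qᵀb = (0.3015, 2.1930).
Back-substitute: x_2 = 2.1930/5.7208 = 0.3833.
x_1 = (0.3015 + 1.8091·0.3833)/3.3166 = 0.3000.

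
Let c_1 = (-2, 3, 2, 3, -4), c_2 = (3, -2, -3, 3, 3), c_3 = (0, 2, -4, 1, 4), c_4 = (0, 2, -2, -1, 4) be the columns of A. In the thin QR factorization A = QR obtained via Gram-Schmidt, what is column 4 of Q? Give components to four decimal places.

e_1 = c_1/‖c_1‖ = (-2, 3, 2, 3, -4)/6.4807 = (-0.3086, 0.4629, 0.3086, 0.4629, -0.6172).
r_{12} = e_1·c_2 = -3.2404.
u_2 = c_2 + 3.2404·e_1 = (2.0000, -0.5000, -2.0000, 4.5000, 1.0000).
‖u_2‖ = 5.4314, so e_2 = (0.3682, -0.0921, -0.3682, 0.8285, 0.1841).
r_{13} = e_1·c_3 = -2.3146; r_{23} = e_2·c_3 = 2.8538.
u_3 = c_3 + 2.3146·e_1 − 2.8538·e_2 = (-1.7651, 3.3341, -2.2349, -0.2930, 2.0460).
‖u_3‖ = 4.8476, so e_3 = (-0.3641, 0.6878, -0.4610, -0.0604, 0.4221).
r_{14} = e_1·c_4 = -2.6232; r_{24} = e_2·c_4 = 0.4603; r_{34} = e_3·c_4 = 4.0464.
u_4 = c_4 + 2.6232·e_1 − 0.4603·e_2 − 4.0464·e_3 = (0.4944, 0.4736, 0.8445, 0.0775, 0.5884).
‖u_4‖ = 1.2386, so e_4 = (0.3992, 0.3824, 0.6818, 0.0626, 0.4750).

e_4 = (0.3992, 0.3824, 0.6818, 0.0626, 0.4750)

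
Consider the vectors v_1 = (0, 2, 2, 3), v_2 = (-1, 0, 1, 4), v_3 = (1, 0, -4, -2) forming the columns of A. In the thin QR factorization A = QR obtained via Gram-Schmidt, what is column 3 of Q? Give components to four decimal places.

v_1 = (0, 2, 2, 3); ‖v_1‖ = 4.1231, so q_1 = (0.0000, 0.4851, 0.4851, 0.7276).
q_1·v_2 = 0.0000·(-1) + 0.4851·0 + 0.4851·1 + 0.7276·4 = 3.3955.
u_2 = v_2 − 3.3955·q_1 = (-1.0000, -1.6471, -0.6471, 1.5294).
‖u_2‖ = 2.5437, so q_2 = (-0.3931, -0.6475, -0.2544, 0.6012).
q_1·v_3 = 0.0000·1 + 0.4851·0 + 0.4851·(-4) + 0.7276·(-2) = -3.3955; q_2·v_3 = (-0.3931)·1 + (-0.6475)·0 + (-0.2544)·(-4) + 0.6012·(-2) = -0.5781.
u_3 = v_3 + 3.3955·q_1 + 0.5781·q_2 = (0.7727, 1.2727, -2.5000, 0.8182).
‖u_3‖ = 3.0226, so q_3 = (0.2556, 0.4211, -0.8271, 0.2707).

q_3 = (0.2556, 0.4211, -0.8271, 0.2707)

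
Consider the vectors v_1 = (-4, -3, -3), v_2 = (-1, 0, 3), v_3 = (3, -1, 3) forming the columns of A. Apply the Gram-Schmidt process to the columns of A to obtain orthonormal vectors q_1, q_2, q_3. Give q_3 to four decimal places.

v_1 = (-4, -3, -3); ‖v_1‖ = 5.8310, so q_1 = (-0.6860, -0.5145, -0.5145).
q_1·v_2 = (-0.6860)·(-1) + (-0.5145)·0 + (-0.5145)·3 = -0.8575.
u_2 = v_2 + 0.8575·q_1 = (-1.5882, -0.4412, 2.5588).
‖u_2‖ = 3.0438, so q_2 = (-0.5218, -0.1449, 0.8407).
q_1·v_3 = (-0.6860)·3 + (-0.5145)·(-1) + (-0.5145)·3 = -3.0870; q_2·v_3 = (-0.5218)·3 + (-0.1449)·(-1) + 0.8407·3 = 1.1016.
u_3 = v_3 + 3.0870·q_1 − 1.1016·q_2 = (1.4571, -2.4286, 0.4857).
‖u_3‖ = 2.8735, so q_3 = (0.5071, -0.8452, 0.1690).

q_3 = (0.5071, -0.8452, 0.1690)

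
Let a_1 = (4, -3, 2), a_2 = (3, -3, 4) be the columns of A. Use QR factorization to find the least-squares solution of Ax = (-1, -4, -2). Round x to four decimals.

x = (0.7379, -0.6000)

a_1 = (4, -3, 2); ‖a_1‖ = 5.3852, so q_1 = (0.7428, -0.5571, 0.3714).
q_1·a_2 = 0.7428·3 + (-0.5571)·(-3) + 0.3714·4 = 5.3852.
u_2 = a_2 − 5.3852·q_1 = (-1.0000, 0.0000, 2.0000).
‖u_2‖ = 2.2361, so q_2 = (-0.4472, 0.0000, 0.8944).
Qᵀb = (0.7428, -1.3416).
Back-substitute: x_2 = -1.3416/2.2361 = -0.6000.
x_1 = (0.7428 − 5.3852·(-0.6000))/5.3852 = 0.7379.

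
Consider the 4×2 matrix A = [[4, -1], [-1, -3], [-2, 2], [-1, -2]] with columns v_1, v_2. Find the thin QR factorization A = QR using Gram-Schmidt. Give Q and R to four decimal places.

Q = [[0.8528, -0.1084], [-0.2132, -0.7478], [-0.4264, 0.4118], [-0.2132, -0.5094]], R = [[4.6904, -0.6396], [0.0000, 4.1942]]

v_1 = (4, -1, -2, -1); ‖v_1‖ = 4.6904, so q_1 = (0.8528, -0.2132, -0.4264, -0.2132).
q_1·v_2 = 0.8528·(-1) + (-0.2132)·(-3) + (-0.4264)·2 + (-0.2132)·(-2) = -0.6396.
u_2 = v_2 + 0.6396·q_1 = (-0.4545, -3.1364, 1.7273, -2.1364).
‖u_2‖ = 4.1942, so q_2 = (-0.1084, -0.7478, 0.4118, -0.5094).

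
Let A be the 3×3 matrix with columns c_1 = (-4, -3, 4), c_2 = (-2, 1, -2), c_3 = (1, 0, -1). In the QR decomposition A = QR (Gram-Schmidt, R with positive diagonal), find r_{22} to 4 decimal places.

c_1 = (-4, -3, 4); ‖c_1‖ = 6.4031, so e_1 = (-0.6247, -0.4685, 0.6247).
e_1·c_2 = (-0.6247)·(-2) + (-0.4685)·1 + 0.6247·(-2) = -0.4685.
u_2 = c_2 + 0.4685·e_1 = (-2.2927, 0.7805, -1.7073).
r_{22} = ‖u_2‖ = 2.9632.

r_{22} = 2.9632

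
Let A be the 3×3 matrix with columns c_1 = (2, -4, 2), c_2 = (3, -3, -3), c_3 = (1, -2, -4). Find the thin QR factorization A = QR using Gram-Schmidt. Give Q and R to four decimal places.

c_1 = (2, -4, 2); ‖c_1‖ = 4.8990, so e_1 = (0.4082, -0.8165, 0.4082).
e_1·c_2 = 0.4082·3 + (-0.8165)·(-3) + 0.4082·(-3) = 2.4495.
u_2 = c_2 − 2.4495·e_1 = (2.0000, -1.0000, -4.0000).
‖u_2‖ = 4.5826, so e_2 = (0.4364, -0.2182, -0.8729).
e_1·c_3 = 0.4082·1 + (-0.8165)·(-2) + 0.4082·(-4) = 0.4082; e_2·c_3 = 0.4364·1 + (-0.2182)·(-2) + (-0.8729)·(-4) = 4.3644.
u_3 = c_3 − 0.4082·e_1 − 4.3644·e_2 = (-1.0714, -0.7143, -0.3571).
‖u_3‖ = 1.3363, so e_3 = (-0.8018, -0.5345, -0.2673).

Q = [[0.4082, 0.4364, -0.8018], [-0.8165, -0.2182, -0.5345], [0.4082, -0.8729, -0.2673]], R = [[4.8990, 2.4495, 0.4082], [0.0000, 4.5826, 4.3644], [0.0000, 0.0000, 1.3363]]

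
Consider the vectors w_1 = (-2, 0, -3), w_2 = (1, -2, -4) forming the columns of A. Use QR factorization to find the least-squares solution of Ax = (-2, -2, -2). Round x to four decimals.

w_1 = (-2, 0, -3); ‖w_1‖ = 3.6056, so e_1 = (-0.5547, 0.0000, -0.8321).
e_1·w_2 = (-0.5547)·1 + 0.0000·(-2) + (-0.8321)·(-4) = 2.7735.
u_2 = w_2 − 2.7735·e_1 = (2.5385, -2.0000, -1.6923).
‖u_2‖ = 3.6480, so e_2 = (0.6959, -0.5482, -0.4639).
Qᵀb = (2.7735, 0.6326).
Back-substitute: x_2 = 0.6326/3.6480 = 0.1734.
x_1 = (2.7735 − 2.7735·0.1734)/3.6056 = 0.6358.

x = (0.6358, 0.1734)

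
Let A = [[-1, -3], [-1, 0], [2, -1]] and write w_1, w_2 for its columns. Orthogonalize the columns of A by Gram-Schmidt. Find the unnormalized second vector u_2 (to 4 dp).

u_2 = (-2.8333, 0.1667, -1.3333)

w_1 = (-1, -1, 2); ‖w_1‖ = 2.4495, so e_1 = (-0.4082, -0.4082, 0.8165).
e_1·w_2 = (-0.4082)·(-3) + (-0.4082)·0 + 0.8165·(-1) = 0.4082.
u_2 = w_2 − 0.4082·e_1 = (-2.8333, 0.1667, -1.3333).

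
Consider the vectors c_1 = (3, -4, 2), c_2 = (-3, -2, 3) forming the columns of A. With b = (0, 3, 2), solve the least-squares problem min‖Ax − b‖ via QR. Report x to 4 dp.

q_1 = c_1/‖c_1‖ = (3, -4, 2)/5.3852 = (0.5571, -0.7428, 0.3714).
r_{12} = q_1·c_2 = 0.9285.
u_2 = c_2 − 0.9285·q_1 = (-3.5172, -1.3103, 2.6552).
‖u_2‖ = 4.5976, so q_2 = (-0.7650, -0.2850, 0.5775).
Qᵀb = (-1.4856, 0.3000).
Back-substitute: x_2 = 0.3000/4.5976 = 0.0653.
x_1 = (-1.4856 − 0.9285·0.0653)/5.3852 = -0.2871.

x = (-0.2871, 0.0653)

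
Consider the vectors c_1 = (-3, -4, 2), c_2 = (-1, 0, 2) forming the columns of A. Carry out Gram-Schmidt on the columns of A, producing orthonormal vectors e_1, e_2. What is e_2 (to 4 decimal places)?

e_2 = (-0.1516, 0.5307, 0.8339)

e_1 = c_1/‖c_1‖ = (-3, -4, 2)/5.3852 = (-0.5571, -0.7428, 0.3714).
r_{12} = e_1·c_2 = 1.2999.
u_2 = c_2 − 1.2999·e_1 = (-0.2759, 0.9655, 1.5172).
‖u_2‖ = 1.8194, so e_2 = (-0.1516, 0.5307, 0.8339).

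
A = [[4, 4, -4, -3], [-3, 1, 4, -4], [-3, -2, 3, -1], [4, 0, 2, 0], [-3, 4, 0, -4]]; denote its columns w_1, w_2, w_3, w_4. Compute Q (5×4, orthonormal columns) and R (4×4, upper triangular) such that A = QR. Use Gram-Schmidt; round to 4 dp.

q_1 = w_1/‖w_1‖ = (4, -3, -3, 4, -3)/7.6811 = (0.5208, -0.3906, -0.3906, 0.5208, -0.3906).
r_{12} = q_1·w_2 = 0.9113.
u_2 = w_2 − 0.9113·q_1 = (3.5254, 1.3559, -1.6441, -0.4746, 4.3559).
‖u_2‖ = 6.0141, so q_2 = (0.5862, 0.2255, -0.2734, -0.0789, 0.7243).
r_{13} = q_1·w_3 = -3.7755; r_{23} = q_2·w_3 = -2.4209.
u_3 = w_3 + 3.7755·q_1 + 2.4209·q_2 = (-0.6148, 3.0712, 0.8636, 3.7751, 0.2788).
‖u_3‖ = 4.9885, so q_3 = (-0.1232, 0.6157, 0.1731, 0.7568, 0.0559).
r_{14} = q_1·w_4 = 1.9528; r_{24} = q_2·w_4 = -5.2842; r_{34} = q_3·w_4 = -2.4896.
u_4 = w_4 − 1.9528·q_1 + 5.2842·q_2 + 2.4896·q_3 = (-1.2262, -0.5132, -1.2508, 0.4501, 0.7291).
‖u_4‖ = 2.0164, so q_4 = (-0.6081, -0.2545, -0.6203, 0.2232, 0.3616).

Q = [[0.5208, 0.5862, -0.1232, -0.6081], [-0.3906, 0.2255, 0.6157, -0.2545], [-0.3906, -0.2734, 0.1731, -0.6203], [0.5208, -0.0789, 0.7568, 0.2232], [-0.3906, 0.7243, 0.0559, 0.3616]], R = [[7.6811, 0.9113, -3.7755, 1.9528], [0.0000, 6.0141, -2.4209, -5.2842], [0.0000, 0.0000, 4.9885, -2.4896], [0.0000, 0.0000, 0.0000, 2.0164]]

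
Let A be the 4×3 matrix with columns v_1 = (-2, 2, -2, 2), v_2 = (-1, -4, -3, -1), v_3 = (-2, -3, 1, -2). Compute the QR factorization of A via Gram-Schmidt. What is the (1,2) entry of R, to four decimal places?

r_{12} = -0.5000

v_1 = (-2, 2, -2, 2); ‖v_1‖ = 4.0000, so q_1 = (-0.5000, 0.5000, -0.5000, 0.5000).
r_{12} = q_1·v_2 = -0.5000.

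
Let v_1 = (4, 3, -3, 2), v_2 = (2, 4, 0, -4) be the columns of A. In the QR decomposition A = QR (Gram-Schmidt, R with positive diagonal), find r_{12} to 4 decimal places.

v_1 = (4, 3, -3, 2); ‖v_1‖ = 6.1644, so q_1 = (0.6489, 0.4867, -0.4867, 0.3244).
r_{12} = q_1·v_2 = 1.9467.

r_{12} = 1.9467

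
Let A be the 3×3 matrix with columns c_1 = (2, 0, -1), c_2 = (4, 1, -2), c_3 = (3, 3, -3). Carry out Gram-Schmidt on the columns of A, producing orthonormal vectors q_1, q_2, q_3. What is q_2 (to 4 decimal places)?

q_2 = (0.0000, 1.0000, 0.0000)

q_1 = c_1/‖c_1‖ = (2, 0, -1)/2.2361 = (0.8944, 0.0000, -0.4472).
r_{12} = q_1·c_2 = 4.4721.
u_2 = c_2 − 4.4721·q_1 = (0.0000, 1.0000, 0.0000).
‖u_2‖ = 1.0000, so q_2 = (0.0000, 1.0000, 0.0000).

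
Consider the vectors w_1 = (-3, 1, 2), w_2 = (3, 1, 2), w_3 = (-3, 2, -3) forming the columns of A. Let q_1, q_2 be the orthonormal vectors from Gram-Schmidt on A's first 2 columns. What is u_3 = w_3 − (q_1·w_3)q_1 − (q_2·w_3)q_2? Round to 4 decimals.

u_3 = (0.0000, 2.8000, -1.4000)

w_1 = (-3, 1, 2); ‖w_1‖ = 3.7417, so q_1 = (-0.8018, 0.2673, 0.5345).
q_1·w_2 = (-0.8018)·3 + 0.2673·1 + 0.5345·2 = -1.0690.
u_2 = w_2 + 1.0690·q_1 = (2.1429, 1.2857, 2.5714).
‖u_2‖ = 3.5857, so q_2 = (0.5976, 0.3586, 0.7171).
q_1·w_3 = (-0.8018)·(-3) + 0.2673·2 + 0.5345·(-3) = 1.3363; q_2·w_3 = 0.5976·(-3) + 0.3586·2 + 0.7171·(-3) = -3.2271.
u_3 = w_3 − 1.3363·q_1 + 3.2271·q_2 = (0.0000, 2.8000, -1.4000).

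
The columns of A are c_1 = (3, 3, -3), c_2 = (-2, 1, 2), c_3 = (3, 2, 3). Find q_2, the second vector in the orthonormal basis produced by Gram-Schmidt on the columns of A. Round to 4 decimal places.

c_1 = (3, 3, -3); ‖c_1‖ = 5.1962, so q_1 = (0.5774, 0.5774, -0.5774).
q_1·c_2 = 0.5774·(-2) + 0.5774·1 + (-0.5774)·2 = -1.7321.
u_2 = c_2 + 1.7321·q_1 = (-1.0000, 2.0000, 1.0000).
‖u_2‖ = 2.4495, so q_2 = (-0.4082, 0.8165, 0.4082).

q_2 = (-0.4082, 0.8165, 0.4082)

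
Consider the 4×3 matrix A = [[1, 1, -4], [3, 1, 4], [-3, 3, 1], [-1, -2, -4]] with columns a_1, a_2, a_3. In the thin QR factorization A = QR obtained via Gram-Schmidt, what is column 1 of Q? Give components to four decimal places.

q_1 = (0.2236, 0.6708, -0.6708, -0.2236)

a_1 = (1, 3, -3, -1); ‖a_1‖ = 4.4721, so q_1 = (0.2236, 0.6708, -0.6708, -0.2236).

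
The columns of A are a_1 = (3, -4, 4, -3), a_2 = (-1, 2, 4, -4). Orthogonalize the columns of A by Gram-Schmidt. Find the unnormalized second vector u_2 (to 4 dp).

a_1 = (3, -4, 4, -3); ‖a_1‖ = 7.0711, so e_1 = (0.4243, -0.5657, 0.5657, -0.4243).
e_1·a_2 = 0.4243·(-1) + (-0.5657)·2 + 0.5657·4 + (-0.4243)·(-4) = 2.4042.
u_2 = a_2 − 2.4042·e_1 = (-2.0200, 3.3600, 2.6400, -2.9800).

u_2 = (-2.0200, 3.3600, 2.6400, -2.9800)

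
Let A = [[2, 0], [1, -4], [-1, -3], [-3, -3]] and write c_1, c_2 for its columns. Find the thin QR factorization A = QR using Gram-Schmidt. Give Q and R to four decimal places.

c_1 = (2, 1, -1, -3); ‖c_1‖ = 3.8730, so q_1 = (0.5164, 0.2582, -0.2582, -0.7746).
q_1·c_2 = 0.5164·0 + 0.2582·(-4) + (-0.2582)·(-3) + (-0.7746)·(-3) = 2.0656.
u_2 = c_2 − 2.0656·q_1 = (-1.0667, -4.5333, -2.4667, -1.4000).
‖u_2‖ = 5.4528, so q_2 = (-0.1956, -0.8314, -0.4524, -0.2567).

Q = [[0.5164, -0.1956], [0.2582, -0.8314], [-0.2582, -0.4524], [-0.7746, -0.2567]], R = [[3.8730, 2.0656], [0.0000, 5.4528]]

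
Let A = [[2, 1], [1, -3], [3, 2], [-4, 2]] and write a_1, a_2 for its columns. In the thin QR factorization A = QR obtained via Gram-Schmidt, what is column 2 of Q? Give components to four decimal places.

e_2 = (0.2852, -0.6893, 0.5467, 0.3803)

e_1 = a_1/‖a_1‖ = (2, 1, 3, -4)/5.4772 = (0.3651, 0.1826, 0.5477, -0.7303).
r_{12} = e_1·a_2 = -0.5477.
u_2 = a_2 + 0.5477·e_1 = (1.2000, -2.9000, 2.3000, 1.6000).
‖u_2‖ = 4.2071, so e_2 = (0.2852, -0.6893, 0.5467, 0.3803).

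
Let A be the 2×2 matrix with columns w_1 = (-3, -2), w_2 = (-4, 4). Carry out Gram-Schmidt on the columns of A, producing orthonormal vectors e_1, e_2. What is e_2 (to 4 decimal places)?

e_2 = (-0.5547, 0.8321)

w_1 = (-3, -2); ‖w_1‖ = 3.6056, so e_1 = (-0.8321, -0.5547).
e_1·w_2 = (-0.8321)·(-4) + (-0.5547)·4 = 1.1094.
u_2 = w_2 − 1.1094·e_1 = (-3.0769, 4.6154).
‖u_2‖ = 5.5470, so e_2 = (-0.5547, 0.8321).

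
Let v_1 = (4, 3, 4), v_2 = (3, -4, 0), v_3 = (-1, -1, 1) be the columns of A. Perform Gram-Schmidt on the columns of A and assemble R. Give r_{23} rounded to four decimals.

r_{23} = 0.2000

v_1 = (4, 3, 4); ‖v_1‖ = 6.4031, so e_1 = (0.6247, 0.4685, 0.6247).
e_1·v_2 = 0.6247·3 + 0.4685·(-4) + 0.6247·0 = 0.0000.
u_2 = v_2 + 0.0000·e_1 = (3.0000, -4.0000, 0.0000).
‖u_2‖ = 5.0000, so e_2 = (0.6000, -0.8000, 0.0000).
r_{23} = e_2·v_3 = 0.2000.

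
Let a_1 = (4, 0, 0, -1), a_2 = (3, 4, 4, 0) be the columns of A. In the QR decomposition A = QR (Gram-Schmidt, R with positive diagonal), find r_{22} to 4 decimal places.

r_{22} = 5.7035

q_1 = a_1/‖a_1‖ = (4, 0, 0, -1)/4.1231 = (0.9701, 0.0000, 0.0000, -0.2425).
r_{12} = q_1·a_2 = 2.9104.
u_2 = a_2 − 2.9104·q_1 = (0.1765, 4.0000, 4.0000, 0.7059).
r_{22} = ‖u_2‖ = 5.7035.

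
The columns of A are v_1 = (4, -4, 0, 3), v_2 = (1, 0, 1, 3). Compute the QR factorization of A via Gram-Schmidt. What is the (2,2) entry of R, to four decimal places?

v_1 = (4, -4, 0, 3); ‖v_1‖ = 6.4031, so q_1 = (0.6247, -0.6247, 0.0000, 0.4685).
q_1·v_2 = 0.6247·1 + (-0.6247)·0 + 0.0000·1 + 0.4685·3 = 2.0303.
u_2 = v_2 − 2.0303·q_1 = (-0.2683, 1.2683, 1.0000, 2.0488).
r_{22} = ‖u_2‖ = 2.6226.

r_{22} = 2.6226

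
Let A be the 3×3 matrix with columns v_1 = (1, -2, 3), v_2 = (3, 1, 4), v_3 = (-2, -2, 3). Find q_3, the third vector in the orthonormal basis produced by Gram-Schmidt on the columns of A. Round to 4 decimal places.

q_3 = (-0.7877, 0.3581, 0.5013)

q_1 = v_1/‖v_1‖ = (1, -2, 3)/3.7417 = (0.2673, -0.5345, 0.8018).
r_{12} = q_1·v_2 = 3.4744.
u_2 = v_2 − 3.4744·q_1 = (2.0714, 2.8571, 1.2143).
‖u_2‖ = 3.7321, so q_2 = (0.5550, 0.7656, 0.3254).
r_{13} = q_1·v_3 = 2.9399; r_{23} = q_2·v_3 = -1.6651.
u_3 = v_3 − 2.9399·q_1 + 1.6651·q_2 = (-1.8615, 0.8462, 1.1846).
‖u_3‖ = 2.3632, so q_3 = (-0.7877, 0.3581, 0.5013).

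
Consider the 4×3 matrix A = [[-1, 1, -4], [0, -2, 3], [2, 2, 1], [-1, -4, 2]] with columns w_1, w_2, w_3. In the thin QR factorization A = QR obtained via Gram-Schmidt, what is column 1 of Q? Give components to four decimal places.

q_1 = (-0.4082, 0.0000, 0.8165, -0.4082)

w_1 = (-1, 0, 2, -1); ‖w_1‖ = 2.4495, so q_1 = (-0.4082, 0.0000, 0.8165, -0.4082).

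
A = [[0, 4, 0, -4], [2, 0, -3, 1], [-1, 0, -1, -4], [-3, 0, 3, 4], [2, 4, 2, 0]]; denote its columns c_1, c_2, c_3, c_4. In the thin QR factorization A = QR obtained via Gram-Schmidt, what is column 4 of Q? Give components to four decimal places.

e_4 = (0.0297, 0.7001, -0.4095, 0.5834, -0.0297)

c_1 = (0, 2, -1, -3, 2); ‖c_1‖ = 4.2426, so e_1 = (0.0000, 0.4714, -0.2357, -0.7071, 0.4714).
e_1·c_2 = 0.0000·4 + 0.4714·0 + (-0.2357)·0 + (-0.7071)·0 + 0.4714·4 = 1.8856.
u_2 = c_2 − 1.8856·e_1 = (4.0000, -0.8889, 0.4444, 1.3333, 3.1111).
‖u_2‖ = 5.3333, so e_2 = (0.7500, -0.1667, 0.0833, 0.2500, 0.5833).
e_1·c_3 = 0.0000·0 + 0.4714·(-3) + (-0.2357)·(-1) + (-0.7071)·3 + 0.4714·2 = -2.3570; e_2·c_3 = 0.7500·0 + (-0.1667)·(-3) + 0.0833·(-1) + 0.2500·3 + 0.5833·2 = 2.3333.
u_3 = c_3 + 2.3570·e_1 − 2.3333·e_2 = (-1.7500, -1.5000, -1.7500, 0.7500, 1.7500).
‖u_3‖ = 3.4641, so e_3 = (-0.5052, -0.4330, -0.5052, 0.2165, 0.5052).
e_1·c_4 = 0.0000·(-4) + 0.4714·1 + (-0.2357)·(-4) + (-0.7071)·4 + 0.4714·0 = -1.4142; e_2·c_4 = 0.7500·(-4) + (-0.1667)·1 + 0.0833·(-4) + 0.2500·4 + 0.5833·0 = -2.5000; e_3·c_4 = (-0.5052)·(-4) + (-0.4330)·1 + (-0.5052)·(-4) + 0.2165·4 + 0.5052·0 = 4.4745.
u_4 = c_4 + 1.4142·e_1 + 2.5000·e_2 − 4.4745·e_3 = (0.1354, 3.1875, -1.8646, 2.6563, -0.1354).
‖u_4‖ = 4.5529, so e_4 = (0.0297, 0.7001, -0.4095, 0.5834, -0.0297).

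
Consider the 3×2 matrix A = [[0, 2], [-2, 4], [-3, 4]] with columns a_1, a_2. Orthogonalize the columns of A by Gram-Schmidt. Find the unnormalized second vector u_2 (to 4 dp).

u_2 = (2.0000, 0.9231, -0.6154)

q_1 = a_1/‖a_1‖ = (0, -2, -3)/3.6056 = (0.0000, -0.5547, -0.8321).
r_{12} = q_1·a_2 = -5.5470.
u_2 = a_2 + 5.5470·q_1 = (2.0000, 0.9231, -0.6154).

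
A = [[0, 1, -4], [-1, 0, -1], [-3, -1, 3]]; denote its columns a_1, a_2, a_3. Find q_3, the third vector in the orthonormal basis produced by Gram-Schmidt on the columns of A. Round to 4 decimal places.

a_1 = (0, -1, -3); ‖a_1‖ = 3.1623, so q_1 = (0.0000, -0.3162, -0.9487).
q_1·a_2 = 0.0000·1 + (-0.3162)·0 + (-0.9487)·(-1) = 0.9487.
u_2 = a_2 − 0.9487·q_1 = (1.0000, 0.3000, -0.1000).
‖u_2‖ = 1.0488, so q_2 = (0.9535, 0.2860, -0.0953).
q_1·a_3 = 0.0000·(-4) + (-0.3162)·(-1) + (-0.9487)·3 = -2.5298; q_2·a_3 = 0.9535·(-4) + 0.2860·(-1) + (-0.0953)·3 = -4.3859.
u_3 = a_3 + 2.5298·q_1 + 4.3859·q_2 = (0.1818, -0.5455, 0.1818).
‖u_3‖ = 0.6030, so q_3 = (0.3015, -0.9045, 0.3015).

q_3 = (0.3015, -0.9045, 0.3015)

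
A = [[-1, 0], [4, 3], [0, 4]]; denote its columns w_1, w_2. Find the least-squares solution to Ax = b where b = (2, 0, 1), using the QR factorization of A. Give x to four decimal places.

x = (-0.3488, 0.3274)

w_1 = (-1, 4, 0); ‖w_1‖ = 4.1231, so e_1 = (-0.2425, 0.9701, 0.0000).
e_1·w_2 = (-0.2425)·0 + 0.9701·3 + 0.0000·4 = 2.9104.
u_2 = w_2 − 2.9104·e_1 = (0.7059, 0.1765, 4.0000).
‖u_2‖ = 4.0656, so e_2 = (0.1736, 0.0434, 0.9839).
Qᵀb = (-0.4851, 1.3311).
Back-substitute: x_2 = 1.3311/4.0656 = 0.3274.
x_1 = (-0.4851 − 2.9104·0.3274)/4.1231 = -0.3488.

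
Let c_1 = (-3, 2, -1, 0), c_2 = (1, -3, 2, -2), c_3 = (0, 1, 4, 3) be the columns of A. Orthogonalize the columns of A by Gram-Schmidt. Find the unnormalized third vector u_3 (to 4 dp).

e_1 = c_1/‖c_1‖ = (-3, 2, -1, 0)/3.7417 = (-0.8018, 0.5345, -0.2673, 0.0000).
r_{12} = e_1·c_2 = -2.9399.
u_2 = c_2 + 2.9399·e_1 = (-1.3571, -1.4286, 1.2143, -2.0000).
‖u_2‖ = 3.0589, so e_2 = (-0.4437, -0.4670, 0.3970, -0.6538).
r_{13} = e_1·c_3 = -0.5345; r_{23} = e_2·c_3 = -0.8406.
u_3 = c_3 + 0.5345·e_1 + 0.8406·e_2 = (-0.8015, 0.8931, 4.1908, 2.4504).

u_3 = (-0.8015, 0.8931, 4.1908, 2.4504)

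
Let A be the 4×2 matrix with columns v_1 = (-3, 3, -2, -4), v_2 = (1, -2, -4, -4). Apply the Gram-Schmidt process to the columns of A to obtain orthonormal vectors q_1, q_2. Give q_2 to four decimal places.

q_2 = (0.3918, -0.5712, -0.5759, -0.4343)

v_1 = (-3, 3, -2, -4); ‖v_1‖ = 6.1644, so q_1 = (-0.4867, 0.4867, -0.3244, -0.6489).
q_1·v_2 = (-0.4867)·1 + 0.4867·(-2) + (-0.3244)·(-4) + (-0.6489)·(-4) = 2.4333.
u_2 = v_2 − 2.4333·q_1 = (2.1842, -3.1842, -3.2105, -2.4211).
‖u_2‖ = 5.5748, so q_2 = (0.3918, -0.5712, -0.5759, -0.4343).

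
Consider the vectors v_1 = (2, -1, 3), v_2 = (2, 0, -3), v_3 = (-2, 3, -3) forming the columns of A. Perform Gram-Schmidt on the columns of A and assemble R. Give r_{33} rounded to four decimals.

v_1 = (2, -1, 3); ‖v_1‖ = 3.7417, so q_1 = (0.5345, -0.2673, 0.8018).
q_1·v_2 = 0.5345·2 + (-0.2673)·0 + 0.8018·(-3) = -1.3363.
u_2 = v_2 + 1.3363·q_1 = (2.7143, -0.3571, -1.9286).
‖u_2‖ = 3.3488, so q_2 = (0.8105, -0.1066, -0.5759).
q_1·v_3 = 0.5345·(-2) + (-0.2673)·3 + 0.8018·(-3) = -4.2762; q_2·v_3 = 0.8105·(-2) + (-0.1066)·3 + (-0.5759)·(-3) = -0.2133.
u_3 = v_3 + 4.2762·q_1 + 0.2133·q_2 = (0.4586, 1.8344, 0.3057).
r_{33} = ‖u_3‖ = 1.9154.

r_{33} = 1.9154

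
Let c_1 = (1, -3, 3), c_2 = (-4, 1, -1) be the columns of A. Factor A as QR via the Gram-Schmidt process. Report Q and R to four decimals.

c_1 = (1, -3, 3); ‖c_1‖ = 4.3589, so e_1 = (0.2294, -0.6882, 0.6882).
e_1·c_2 = 0.2294·(-4) + (-0.6882)·1 + 0.6882·(-1) = -2.2942.
u_2 = c_2 + 2.2942·e_1 = (-3.4737, -0.5789, 0.5789).
‖u_2‖ = 3.5689, so e_2 = (-0.9733, -0.1622, 0.1622).

Q = [[0.2294, -0.9733], [-0.6882, -0.1622], [0.6882, 0.1622]], R = [[4.3589, -2.2942], [0.0000, 3.5689]]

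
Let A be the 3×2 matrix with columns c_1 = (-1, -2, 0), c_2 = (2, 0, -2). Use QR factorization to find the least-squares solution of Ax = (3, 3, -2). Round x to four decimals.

c_1 = (-1, -2, 0); ‖c_1‖ = 2.2361, so q_1 = (-0.4472, -0.8944, 0.0000).
q_1·c_2 = (-0.4472)·2 + (-0.8944)·0 + 0.0000·(-2) = -0.8944.
u_2 = c_2 + 0.8944·q_1 = (1.6000, -0.8000, -2.0000).
‖u_2‖ = 2.6833, so q_2 = (0.5963, -0.2981, -0.7454).
Qᵀb = (-4.0249, 2.3851).
Back-substitute: x_2 = 2.3851/2.6833 = 0.8889.
x_1 = (-4.0249 + 0.8944·0.8889)/2.2361 = -1.4444.

x = (-1.4444, 0.8889)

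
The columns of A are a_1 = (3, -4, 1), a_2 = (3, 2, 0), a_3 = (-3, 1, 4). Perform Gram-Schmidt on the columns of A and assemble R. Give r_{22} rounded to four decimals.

a_1 = (3, -4, 1); ‖a_1‖ = 5.0990, so q_1 = (0.5883, -0.7845, 0.1961).
q_1·a_2 = 0.5883·3 + (-0.7845)·2 + 0.1961·0 = 0.1961.
u_2 = a_2 − 0.1961·q_1 = (2.8846, 2.1538, -0.0385).
r_{22} = ‖u_2‖ = 3.6002.

r_{22} = 3.6002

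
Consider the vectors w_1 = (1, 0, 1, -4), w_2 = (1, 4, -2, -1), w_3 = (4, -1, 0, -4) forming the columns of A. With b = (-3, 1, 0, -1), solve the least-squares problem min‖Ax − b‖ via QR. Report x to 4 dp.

w_1 = (1, 0, 1, -4); ‖w_1‖ = 4.2426, so q_1 = (0.2357, 0.0000, 0.2357, -0.9428).
q_1·w_2 = 0.2357·1 + 0.0000·4 + 0.2357·(-2) + (-0.9428)·(-1) = 0.7071.
u_2 = w_2 − 0.7071·q_1 = (0.8333, 4.0000, -2.1667, -0.3333).
‖u_2‖ = 4.6368, so q_2 = (0.1797, 0.8627, -0.4673, -0.0719).
q_1·w_3 = 0.2357·4 + 0.0000·(-1) + 0.2357·0 + (-0.9428)·(-4) = 4.7140; q_2·w_3 = 0.1797·4 + 0.8627·(-1) + (-0.4673)·0 + (-0.0719)·(-4) = 0.1438.
u_3 = w_3 − 4.7140·q_1 − 0.1438·q_2 = (2.8630, -1.1240, -1.0439, 0.4548).
‖u_3‖ = 3.2798, so q_3 = (0.8729, -0.3427, -0.3183, 0.1387).
Qᵀb = (0.2357, 0.3954, -3.1002).
Back-substitute: x_3 = -3.1002/3.2798 = -0.9452.
x_2 = (0.3954 − 0.1438·(-0.9452))/4.6368 = 0.1146.
x_1 = (0.2357 − 0.7071·0.1146 − 4.7140·(-0.9452))/4.2426 = 1.0867.

x = (1.0867, 0.1146, -0.9452)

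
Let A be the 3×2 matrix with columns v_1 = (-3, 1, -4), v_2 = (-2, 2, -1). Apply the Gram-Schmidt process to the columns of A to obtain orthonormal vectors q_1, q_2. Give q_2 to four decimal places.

q_1 = v_1/‖v_1‖ = (-3, 1, -4)/5.0990 = (-0.5883, 0.1961, -0.7845).
r_{12} = q_1·v_2 = 2.3534.
u_2 = v_2 − 2.3534·q_1 = (-0.6154, 1.5385, 0.8462).
‖u_2‖ = 1.8605, so q_2 = (-0.3308, 0.8269, 0.4548).

q_2 = (-0.3308, 0.8269, 0.4548)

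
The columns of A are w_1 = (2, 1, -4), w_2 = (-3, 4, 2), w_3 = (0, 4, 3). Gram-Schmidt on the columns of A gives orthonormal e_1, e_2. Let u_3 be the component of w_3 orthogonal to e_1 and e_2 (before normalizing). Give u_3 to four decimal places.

e_1 = w_1/‖w_1‖ = (2, 1, -4)/4.5826 = (0.4364, 0.2182, -0.8729).
r_{12} = e_1·w_2 = -2.1822.
u_2 = w_2 + 2.1822·e_1 = (-2.0476, 4.4762, 0.0952).
‖u_2‖ = 4.9232, so e_2 = (-0.4159, 0.9092, 0.0193).
r_{13} = e_1·w_3 = -1.7457; r_{23} = e_2·w_3 = 3.6948.
u_3 = w_3 + 1.7457·e_1 − 3.6948·e_2 = (2.2986, 1.0216, 1.4047).

u_3 = (2.2986, 1.0216, 1.4047)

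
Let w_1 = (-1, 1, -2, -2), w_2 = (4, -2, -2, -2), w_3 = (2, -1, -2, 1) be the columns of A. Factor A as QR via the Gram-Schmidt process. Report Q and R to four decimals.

w_1 = (-1, 1, -2, -2); ‖w_1‖ = 3.1623, so e_1 = (-0.3162, 0.3162, -0.6325, -0.6325).
e_1·w_2 = (-0.3162)·4 + 0.3162·(-2) + (-0.6325)·(-2) + (-0.6325)·(-2) = 0.6325.
u_2 = w_2 − 0.6325·e_1 = (4.2000, -2.2000, -1.6000, -1.6000).
‖u_2‖ = 5.2536, so e_2 = (0.7995, -0.4188, -0.3046, -0.3046).
e_1·w_3 = (-0.3162)·2 + 0.3162·(-1) + (-0.6325)·(-2) + (-0.6325)·1 = -0.3162; e_2·w_3 = 0.7995·2 + (-0.4188)·(-1) + (-0.3046)·(-2) + (-0.3046)·1 = 2.3222.
u_3 = w_3 + 0.3162·e_1 − 2.3222·e_2 = (0.0435, 0.0725, -1.4928, 1.5072).
‖u_3‖ = 2.1230, so e_3 = (0.0205, 0.0341, -0.7031, 0.7100).

Q = [[-0.3162, 0.7995, 0.0205], [0.3162, -0.4188, 0.0341], [-0.6325, -0.3046, -0.7031], [-0.6325, -0.3046, 0.7100]], R = [[3.1623, 0.6325, -0.3162], [0.0000, 5.2536, 2.3222], [0.0000, 0.0000, 2.1230]]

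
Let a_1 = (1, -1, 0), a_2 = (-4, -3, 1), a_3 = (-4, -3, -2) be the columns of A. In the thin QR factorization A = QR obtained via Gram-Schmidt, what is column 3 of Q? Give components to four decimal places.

q_3 = (-0.1400, -0.1400, -0.9802)

a_1 = (1, -1, 0); ‖a_1‖ = 1.4142, so q_1 = (0.7071, -0.7071, 0.0000).
q_1·a_2 = 0.7071·(-4) + (-0.7071)·(-3) + 0.0000·1 = -0.7071.
u_2 = a_2 + 0.7071·q_1 = (-3.5000, -3.5000, 1.0000).
‖u_2‖ = 5.0498, so q_2 = (-0.6931, -0.6931, 0.1980).
q_1·a_3 = 0.7071·(-4) + (-0.7071)·(-3) + 0.0000·(-2) = -0.7071; q_2·a_3 = (-0.6931)·(-4) + (-0.6931)·(-3) + 0.1980·(-2) = 4.4557.
u_3 = a_3 + 0.7071·q_1 − 4.4557·q_2 = (-0.4118, -0.4118, -2.8824).
‖u_3‖ = 2.9406, so q_3 = (-0.1400, -0.1400, -0.9802).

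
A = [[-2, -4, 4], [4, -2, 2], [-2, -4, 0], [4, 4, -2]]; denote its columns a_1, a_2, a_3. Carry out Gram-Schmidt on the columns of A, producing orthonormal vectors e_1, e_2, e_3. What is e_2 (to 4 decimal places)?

e_2 = (-0.4566, -0.7176, -0.4566, 0.2609)

a_1 = (-2, 4, -2, 4); ‖a_1‖ = 6.3246, so e_1 = (-0.3162, 0.6325, -0.3162, 0.6325).
e_1·a_2 = (-0.3162)·(-4) + 0.6325·(-2) + (-0.3162)·(-4) + 0.6325·4 = 3.7947.
u_2 = a_2 − 3.7947·e_1 = (-2.8000, -4.4000, -2.8000, 1.6000).
‖u_2‖ = 6.1319, so e_2 = (-0.4566, -0.7176, -0.4566, 0.2609).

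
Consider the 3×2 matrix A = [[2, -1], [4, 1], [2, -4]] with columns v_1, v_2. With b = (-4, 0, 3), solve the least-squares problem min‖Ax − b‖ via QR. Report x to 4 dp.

v_1 = (2, 4, 2); ‖v_1‖ = 4.8990, so e_1 = (0.4082, 0.8165, 0.4082).
e_1·v_2 = 0.4082·(-1) + 0.8165·1 + 0.4082·(-4) = -1.2247.
u_2 = v_2 + 1.2247·e_1 = (-0.5000, 2.0000, -3.5000).
‖u_2‖ = 4.0620, so e_2 = (-0.1231, 0.4924, -0.8616).
Qᵀb = (-0.4082, -2.0926).
Back-substitute: x_2 = -2.0926/4.0620 = -0.5152.
x_1 = (-0.4082 + 1.2247·(-0.5152))/4.8990 = -0.2121.

x = (-0.2121, -0.5152)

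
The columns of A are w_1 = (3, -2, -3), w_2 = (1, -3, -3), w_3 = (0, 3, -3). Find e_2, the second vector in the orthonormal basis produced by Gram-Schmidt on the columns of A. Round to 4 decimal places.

w_1 = (3, -2, -3); ‖w_1‖ = 4.6904, so e_1 = (0.6396, -0.4264, -0.6396).
e_1·w_2 = 0.6396·1 + (-0.4264)·(-3) + (-0.6396)·(-3) = 3.8376.
u_2 = w_2 − 3.8376·e_1 = (-1.4545, -1.3636, -0.5455).
‖u_2‖ = 2.0671, so e_2 = (-0.7037, -0.6597, -0.2639).

e_2 = (-0.7037, -0.6597, -0.2639)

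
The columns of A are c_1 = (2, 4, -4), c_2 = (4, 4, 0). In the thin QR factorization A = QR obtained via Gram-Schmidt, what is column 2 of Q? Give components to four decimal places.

e_2 = (0.6667, 0.3333, 0.6667)

e_1 = c_1/‖c_1‖ = (2, 4, -4)/6.0000 = (0.3333, 0.6667, -0.6667).
r_{12} = e_1·c_2 = 4.0000.
u_2 = c_2 − 4.0000·e_1 = (2.6667, 1.3333, 2.6667).
‖u_2‖ = 4.0000, so e_2 = (0.6667, 0.3333, 0.6667).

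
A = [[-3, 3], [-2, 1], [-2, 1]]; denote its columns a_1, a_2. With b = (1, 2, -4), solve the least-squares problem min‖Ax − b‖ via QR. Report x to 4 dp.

a_1 = (-3, -2, -2); ‖a_1‖ = 4.1231, so e_1 = (-0.7276, -0.4851, -0.4851).
e_1·a_2 = (-0.7276)·3 + (-0.4851)·1 + (-0.4851)·1 = -3.1530.
u_2 = a_2 + 3.1530·e_1 = (0.7059, -0.5294, -0.5294).
‖u_2‖ = 1.0290, so e_2 = (0.6860, -0.5145, -0.5145).
Qᵀb = (0.2425, 1.7150).
Back-substitute: x_2 = 1.7150/1.0290 = 1.6667.
x_1 = (0.2425 + 3.1530·1.6667)/4.1231 = 1.3333.

x = (1.3333, 1.6667)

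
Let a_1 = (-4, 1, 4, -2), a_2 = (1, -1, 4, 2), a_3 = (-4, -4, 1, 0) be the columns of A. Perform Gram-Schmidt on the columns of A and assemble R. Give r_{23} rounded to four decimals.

r_{23} = 0.2140

q_1 = a_1/‖a_1‖ = (-4, 1, 4, -2)/6.0828 = (-0.6576, 0.1644, 0.6576, -0.3288).
r_{12} = q_1·a_2 = 1.1508.
u_2 = a_2 − 1.1508·q_1 = (1.7568, -1.1892, 3.2432, 2.3784).
‖u_2‖ = 4.5471, so q_2 = (0.3864, -0.2615, 0.7133, 0.5231).
r_{23} = q_2·a_3 = 0.2140.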